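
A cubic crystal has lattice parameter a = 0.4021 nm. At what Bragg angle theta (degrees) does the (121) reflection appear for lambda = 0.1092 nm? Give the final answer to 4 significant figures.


d = a / sqrt(h^2+k^2+l^2)
d = 0.4021 / sqrt(6) = 0.164157 nm
lambda = 2*d*sin(theta)  =>  sin(theta) = lambda / (2*d)
sin(theta) = 0.1092 / (2 * 0.164157) = 0.332609
theta = 19.43 deg


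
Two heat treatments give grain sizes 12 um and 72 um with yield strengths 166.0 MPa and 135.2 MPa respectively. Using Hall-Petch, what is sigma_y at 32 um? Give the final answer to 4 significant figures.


sigma_y = sigma0 + k / sqrt(d)
1/sqrt(d1) = 1/sqrt(1.2e-05) = 288.675;  1/sqrt(d2) = 117.851
k = (sigma1 - sigma2) / (1/sqrt(d1) - 1/sqrt(d2)) = (166.0 - 135.2) / (288.675 - 117.851) = 0.180303 MPa*m^0.5
sigma0 = sigma1 - k/sqrt(d1) = 166.0 - 0.180303*288.675 = 113.951 MPa
sigma_y(d3) = 113.951 + 0.180303 / sqrt(3.2e-05) = 145.8 MPa


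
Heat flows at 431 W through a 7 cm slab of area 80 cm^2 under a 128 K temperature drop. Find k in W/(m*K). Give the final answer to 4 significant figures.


k = Q*L / (A*dT)
L = 0.07 m, A = 8e-03 m^2
k = 431 * 0.07 / (8e-03 * 128)
k = 29.46 W/(m*K)


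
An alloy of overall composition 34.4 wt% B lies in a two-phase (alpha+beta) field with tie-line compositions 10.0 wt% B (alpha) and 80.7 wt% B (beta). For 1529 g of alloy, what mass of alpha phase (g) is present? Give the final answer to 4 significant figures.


f_alpha = (C_beta - C0) / (C_beta - C_alpha)
f_alpha = (80.7 - 34.4) / (80.7 - 10.0) = 0.65488
m_alpha = f_alpha * m_total = 0.65488 * 1529 = 1001 g


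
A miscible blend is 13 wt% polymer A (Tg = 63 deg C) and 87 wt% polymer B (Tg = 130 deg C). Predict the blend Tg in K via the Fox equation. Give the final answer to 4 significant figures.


1/Tg = w1/Tg1 + w2/Tg2 (in Kelvin)
Tg1 = 336.15 K, Tg2 = 403.15 K
1/Tg = 0.13/336.15 + 0.87/403.15
Tg = 393 K


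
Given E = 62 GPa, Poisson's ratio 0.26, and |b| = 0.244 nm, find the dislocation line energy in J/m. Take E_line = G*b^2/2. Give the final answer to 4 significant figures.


Step 1: G = E / (2*(1+nu))
G = 62 / (2*(1+0.26)) = 24.6032 GPa = 2.46032e+10 Pa
Step 2: E_line = G*b^2/2
b = 0.244 nm = 2.44e-10 m
E_line = 0.5 * 2.46032e+10 * (2.44e-10)^2 = 7.324e-10 J/m


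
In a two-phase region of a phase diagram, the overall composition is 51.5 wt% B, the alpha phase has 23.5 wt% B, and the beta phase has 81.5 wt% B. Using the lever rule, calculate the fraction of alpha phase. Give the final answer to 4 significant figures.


f_alpha = (C_beta - C0) / (C_beta - C_alpha)
f_alpha = (81.5 - 51.5) / (81.5 - 23.5)
f_alpha = 0.5172


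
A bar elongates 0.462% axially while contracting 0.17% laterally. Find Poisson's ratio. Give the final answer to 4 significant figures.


nu = -epsilon_lat / epsilon_axial
Lateral strain is contraction (negative), so using magnitudes:
nu = 0.17 / 0.462
nu = 0.368


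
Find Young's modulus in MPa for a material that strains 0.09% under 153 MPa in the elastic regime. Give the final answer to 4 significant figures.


E = sigma / epsilon
epsilon = 0.09% = 9e-04
E = 153 / 9e-04
E = 170000 MPa


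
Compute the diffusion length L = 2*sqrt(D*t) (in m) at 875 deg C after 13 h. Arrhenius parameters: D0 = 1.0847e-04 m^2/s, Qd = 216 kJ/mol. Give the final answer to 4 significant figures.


Step 1: D = D0 * exp(-Qd/(R*T))
T = 1148.15 K
D = 1.0847e-04 * exp(-216e3 / (8.314 * 1148.15)) = 1.6148e-14 m^2/s
Step 2: L = 2*sqrt(D*t)
t = 13 h = 46800 s
L = 2*sqrt(1.6148e-14 * 46800) = 5.498e-05 m


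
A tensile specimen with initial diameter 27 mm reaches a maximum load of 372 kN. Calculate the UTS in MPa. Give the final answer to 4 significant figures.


A0 = pi*(d/2)^2 = pi*(27/2)^2 = 572.555 mm^2
UTS = F_max / A0 = 372*1000 / 572.555
UTS = 649.7 MPa


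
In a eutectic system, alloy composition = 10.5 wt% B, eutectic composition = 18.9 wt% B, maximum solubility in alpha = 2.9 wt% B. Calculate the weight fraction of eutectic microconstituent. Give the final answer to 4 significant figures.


f_primary = (C_e - C0) / (C_e - C_alpha_max)
f_primary = (18.9 - 10.5) / (18.9 - 2.9)
f_primary = 0.525
f_eutectic = 1 - 0.525 = 0.475


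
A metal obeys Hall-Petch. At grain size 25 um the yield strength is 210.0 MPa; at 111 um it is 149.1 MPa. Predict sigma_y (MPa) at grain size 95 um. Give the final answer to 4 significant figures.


sigma_y = sigma0 + k / sqrt(d)
1/sqrt(d1) = 1/sqrt(2.5e-05) = 200;  1/sqrt(d2) = 94.9158
k = (sigma1 - sigma2) / (1/sqrt(d1) - 1/sqrt(d2)) = (210.0 - 149.1) / (200 - 94.9158) = 0.579535 MPa*m^0.5
sigma0 = sigma1 - k/sqrt(d1) = 210.0 - 0.579535*200 = 94.0929 MPa
sigma_y(d3) = 94.0929 + 0.579535 / sqrt(9.5e-05) = 153.6 MPa


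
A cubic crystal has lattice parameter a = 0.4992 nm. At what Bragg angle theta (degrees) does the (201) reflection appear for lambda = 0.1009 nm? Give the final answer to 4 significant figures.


d = a / sqrt(h^2+k^2+l^2)
d = 0.4992 / sqrt(5) = 0.223249 nm
lambda = 2*d*sin(theta)  =>  sin(theta) = lambda / (2*d)
sin(theta) = 0.1009 / (2 * 0.223249) = 0.225981
theta = 13.06 deg


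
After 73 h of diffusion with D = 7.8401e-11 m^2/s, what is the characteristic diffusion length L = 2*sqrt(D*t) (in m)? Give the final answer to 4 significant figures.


t = 73 hr = 262800 s
Diffusion length = 2*sqrt(D*t)
= 2*sqrt(7.8401e-11 * 262800)
= 9.078e-03 m


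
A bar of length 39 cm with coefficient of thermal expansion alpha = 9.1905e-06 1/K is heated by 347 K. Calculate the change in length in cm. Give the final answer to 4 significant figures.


dL = L0 * alpha * dT
dL = 39 * 9.1905e-06 * 347
dL = 0.1244 cm


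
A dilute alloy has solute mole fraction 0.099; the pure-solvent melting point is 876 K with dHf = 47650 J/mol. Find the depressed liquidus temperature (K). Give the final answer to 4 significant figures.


dT = R*Tm^2*x / dHf
dT = 8.314 * 876^2 * 0.099 / 47650
dT = 13.2553 K
T_new = 876 - 13.2553 = 862.7 K


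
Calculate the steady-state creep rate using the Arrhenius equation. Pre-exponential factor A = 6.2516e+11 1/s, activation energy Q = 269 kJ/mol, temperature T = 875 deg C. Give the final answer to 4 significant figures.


rate = A * exp(-Q / (R*T))
T = 875 + 273.15 = 1148.15 K
rate = 6.2516e+11 * exp(-269e3 / (8.314 * 1148.15))
rate = 0.361 1/s


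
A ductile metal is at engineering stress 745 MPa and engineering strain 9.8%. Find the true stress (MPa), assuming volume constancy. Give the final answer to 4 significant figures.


sigma_true = sigma_eng * (1 + epsilon_eng)
sigma_true = 745 * (1 + 0.098)
sigma_true = 818 MPa


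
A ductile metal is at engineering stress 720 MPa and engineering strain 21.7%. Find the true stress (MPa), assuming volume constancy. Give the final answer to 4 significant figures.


sigma_true = sigma_eng * (1 + epsilon_eng)
sigma_true = 720 * (1 + 0.217)
sigma_true = 876.2 MPa


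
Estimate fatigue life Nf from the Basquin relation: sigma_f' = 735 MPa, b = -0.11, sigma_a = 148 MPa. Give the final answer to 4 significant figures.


sigma_a = sigma_f' * (2*Nf)^b
2*Nf = (sigma_a / sigma_f')^(1/b)
2*Nf = (148 / 735)^(1/-0.11)
2*Nf = 2.12572e+06
Nf = 1.063e+06 cycles


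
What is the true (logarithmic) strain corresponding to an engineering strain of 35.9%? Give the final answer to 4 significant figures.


epsilon_true = ln(1 + epsilon_eng)
epsilon_true = ln(1 + 0.359)
epsilon_true = 0.3067


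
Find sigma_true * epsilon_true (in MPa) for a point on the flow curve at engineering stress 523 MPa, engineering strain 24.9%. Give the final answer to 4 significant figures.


sigma_true = sigma_eng * (1 + epsilon_eng)
sigma_true = 523 * (1 + 0.249) = 653.227 MPa
epsilon_true = ln(1 + epsilon_eng)
epsilon_true = ln(1 + 0.249) = 0.222343
sigma_true * epsilon_true = 653.227 * 0.222343 = 145.2 MPa


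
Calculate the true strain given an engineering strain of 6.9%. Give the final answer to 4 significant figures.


epsilon_true = ln(1 + epsilon_eng)
epsilon_true = ln(1 + 0.069)
epsilon_true = 0.06672


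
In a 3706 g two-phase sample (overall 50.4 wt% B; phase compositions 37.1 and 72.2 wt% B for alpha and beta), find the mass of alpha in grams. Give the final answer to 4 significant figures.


f_alpha = (C_beta - C0) / (C_beta - C_alpha)
f_alpha = (72.2 - 50.4) / (72.2 - 37.1) = 0.621083
m_alpha = f_alpha * m_total = 0.621083 * 3706 = 2302 g


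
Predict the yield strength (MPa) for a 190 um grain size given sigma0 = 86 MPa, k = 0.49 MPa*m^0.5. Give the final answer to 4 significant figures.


sigma_y = sigma0 + k / sqrt(d)
d = 190 um = 1.9e-04 m
sigma_y = 86 + 0.49 / sqrt(1.9e-04)
sigma_y = 121.5 MPa


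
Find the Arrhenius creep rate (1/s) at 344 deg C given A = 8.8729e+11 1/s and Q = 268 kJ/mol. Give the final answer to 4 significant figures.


rate = A * exp(-Q / (R*T))
T = 344 + 273.15 = 617.15 K
rate = 8.8729e+11 * exp(-268e3 / (8.314 * 617.15))
rate = 1.837e-11 1/s


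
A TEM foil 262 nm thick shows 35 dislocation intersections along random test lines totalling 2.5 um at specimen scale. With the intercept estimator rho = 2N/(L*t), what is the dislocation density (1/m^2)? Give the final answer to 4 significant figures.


rho = 2N / (L * t)
L = 2.5 um = 2.5e-06 m, t = 262 nm = 2.62e-07 m
rho = 2 * 35 / (2.5e-06 * 2.62e-07)
rho = 1.069e+14 1/m^2


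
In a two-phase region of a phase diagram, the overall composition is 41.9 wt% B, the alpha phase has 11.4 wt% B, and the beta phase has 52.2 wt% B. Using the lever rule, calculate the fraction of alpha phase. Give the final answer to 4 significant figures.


f_alpha = (C_beta - C0) / (C_beta - C_alpha)
f_alpha = (52.2 - 41.9) / (52.2 - 11.4)
f_alpha = 0.2525


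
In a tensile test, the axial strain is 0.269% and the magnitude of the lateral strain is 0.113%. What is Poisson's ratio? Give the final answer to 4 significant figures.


nu = -epsilon_lat / epsilon_axial
Lateral strain is contraction (negative), so using magnitudes:
nu = 0.113 / 0.269
nu = 0.4201


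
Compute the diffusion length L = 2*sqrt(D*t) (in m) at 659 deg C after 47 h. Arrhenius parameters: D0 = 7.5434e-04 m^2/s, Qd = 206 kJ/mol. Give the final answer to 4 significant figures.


Step 1: D = D0 * exp(-Qd/(R*T))
T = 932.15 K
D = 7.5434e-04 * exp(-206e3 / (8.314 * 932.15)) = 2.15568e-15 m^2/s
Step 2: L = 2*sqrt(D*t)
t = 47 h = 169200 s
L = 2*sqrt(2.15568e-15 * 169200) = 3.82e-05 m


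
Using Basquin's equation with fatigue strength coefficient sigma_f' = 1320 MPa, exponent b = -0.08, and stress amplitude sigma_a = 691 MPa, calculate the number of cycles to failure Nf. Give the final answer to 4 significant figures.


sigma_a = sigma_f' * (2*Nf)^b
2*Nf = (sigma_a / sigma_f')^(1/b)
2*Nf = (691 / 1320)^(1/-0.08)
2*Nf = 3263.61
Nf = 1632 cycles


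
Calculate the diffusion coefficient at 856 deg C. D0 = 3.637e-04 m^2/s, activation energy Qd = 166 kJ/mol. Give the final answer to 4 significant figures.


D = D0 * exp(-Qd / (R*T))
T = 1129.15 K
D = 3.637e-04 * exp(-166e3 / (8.314 * 1129.15))
D = 7.608e-12 m^2/s


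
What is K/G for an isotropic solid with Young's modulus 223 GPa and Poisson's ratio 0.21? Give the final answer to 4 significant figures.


G = E / (2*(1+nu))
G = 223 / (2*(1+0.21)) = 92.1488 GPa
K = E / (3*(1-2*nu))
K = 223 / (3*(1-2*0.21)) = 128.161 GPa
K/G = 128.161 / 92.1488 = 1.391


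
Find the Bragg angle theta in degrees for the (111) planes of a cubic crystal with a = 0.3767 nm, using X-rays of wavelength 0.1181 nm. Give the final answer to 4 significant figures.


d = a / sqrt(h^2+k^2+l^2)
d = 0.3767 / sqrt(3) = 0.217488 nm
lambda = 2*d*sin(theta)  =>  sin(theta) = lambda / (2*d)
sin(theta) = 0.1181 / (2 * 0.217488) = 0.271509
theta = 15.75 deg


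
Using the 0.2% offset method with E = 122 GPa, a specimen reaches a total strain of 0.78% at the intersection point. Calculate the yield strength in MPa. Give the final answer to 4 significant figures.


Offset strain = 0.002
Elastic strain at yield = total_strain - offset = 7.8e-03 - 0.002 = 5.8e-03
sigma_y = E * elastic_strain = 122000 * 5.8e-03
sigma_y = 707.6 MPa


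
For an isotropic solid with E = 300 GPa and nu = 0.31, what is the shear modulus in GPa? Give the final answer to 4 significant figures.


G = E / (2*(1+nu))
G = 300 / (2*(1+0.31))
G = 114.5 GPa


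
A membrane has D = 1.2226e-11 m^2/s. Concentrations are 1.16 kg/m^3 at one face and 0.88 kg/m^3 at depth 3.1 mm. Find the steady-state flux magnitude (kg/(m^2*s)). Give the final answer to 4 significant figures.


J = -D * (dC/dx) = D * (C1 - C2) / dx
J = 1.2226e-11 * (1.16 - 0.88) / 3.1e-03
J = 1.104e-09 kg/(m^2*s)


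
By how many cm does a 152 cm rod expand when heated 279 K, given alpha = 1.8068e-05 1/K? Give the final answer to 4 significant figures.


dL = L0 * alpha * dT
dL = 152 * 1.8068e-05 * 279
dL = 0.7662 cm


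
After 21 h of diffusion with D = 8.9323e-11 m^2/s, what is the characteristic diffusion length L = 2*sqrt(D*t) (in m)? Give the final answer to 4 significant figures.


t = 21 hr = 75600 s
Diffusion length = 2*sqrt(D*t)
= 2*sqrt(8.9323e-11 * 75600)
= 5.197e-03 m


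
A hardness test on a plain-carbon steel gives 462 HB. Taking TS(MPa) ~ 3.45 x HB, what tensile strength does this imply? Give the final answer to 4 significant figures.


TS (MPa) = 3.45 * HB
TS = 3.45 * 462
TS = 1594 MPa


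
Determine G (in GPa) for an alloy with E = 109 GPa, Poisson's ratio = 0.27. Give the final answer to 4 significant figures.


G = E / (2*(1+nu))
G = 109 / (2*(1+0.27))
G = 42.91 GPa


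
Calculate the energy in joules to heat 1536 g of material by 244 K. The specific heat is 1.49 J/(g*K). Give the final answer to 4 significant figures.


Q = m * cp * dT
Q = 1536 * 1.49 * 244
Q = 558400 J


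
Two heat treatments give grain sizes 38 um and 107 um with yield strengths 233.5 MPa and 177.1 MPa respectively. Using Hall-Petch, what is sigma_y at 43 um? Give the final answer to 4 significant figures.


sigma_y = sigma0 + k / sqrt(d)
1/sqrt(d1) = 1/sqrt(3.8e-05) = 162.221;  1/sqrt(d2) = 96.6736
k = (sigma1 - sigma2) / (1/sqrt(d1) - 1/sqrt(d2)) = (233.5 - 177.1) / (162.221 - 96.6736) = 0.860441 MPa*m^0.5
sigma0 = sigma1 - k/sqrt(d1) = 233.5 - 0.860441*162.221 = 93.918 MPa
sigma_y(d3) = 93.918 + 0.860441 / sqrt(4.3e-05) = 225.1 MPa


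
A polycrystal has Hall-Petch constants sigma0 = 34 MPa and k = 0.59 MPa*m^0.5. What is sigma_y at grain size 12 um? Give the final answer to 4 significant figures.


sigma_y = sigma0 + k / sqrt(d)
d = 12 um = 1.2e-05 m
sigma_y = 34 + 0.59 / sqrt(1.2e-05)
sigma_y = 204.3 MPa


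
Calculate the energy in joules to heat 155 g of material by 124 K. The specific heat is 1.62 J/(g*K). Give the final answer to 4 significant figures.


Q = m * cp * dT
Q = 155 * 1.62 * 124
Q = 31140 J


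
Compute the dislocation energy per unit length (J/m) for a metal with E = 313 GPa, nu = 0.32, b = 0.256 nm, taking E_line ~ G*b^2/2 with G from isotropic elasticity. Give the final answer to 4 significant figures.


Step 1: G = E / (2*(1+nu))
G = 313 / (2*(1+0.32)) = 118.561 GPa = 1.18561e+11 Pa
Step 2: E_line = G*b^2/2
b = 0.256 nm = 2.56e-10 m
E_line = 0.5 * 1.18561e+11 * (2.56e-10)^2 = 3.885e-09 J/m


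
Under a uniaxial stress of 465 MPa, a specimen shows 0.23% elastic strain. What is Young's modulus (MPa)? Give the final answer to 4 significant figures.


E = sigma / epsilon
epsilon = 0.23% = 2.3e-03
E = 465 / 2.3e-03
E = 202200 MPa


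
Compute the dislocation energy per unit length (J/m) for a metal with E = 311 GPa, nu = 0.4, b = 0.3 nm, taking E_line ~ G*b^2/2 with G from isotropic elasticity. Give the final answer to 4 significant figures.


Step 1: G = E / (2*(1+nu))
G = 311 / (2*(1+0.4)) = 111.071 GPa = 1.11071e+11 Pa
Step 2: E_line = G*b^2/2
b = 0.3 nm = 3e-10 m
E_line = 0.5 * 1.11071e+11 * (3e-10)^2 = 4.998e-09 J/m


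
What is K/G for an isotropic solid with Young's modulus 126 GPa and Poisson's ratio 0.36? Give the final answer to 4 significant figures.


G = E / (2*(1+nu))
G = 126 / (2*(1+0.36)) = 46.3235 GPa
K = E / (3*(1-2*nu))
K = 126 / (3*(1-2*0.36)) = 150 GPa
K/G = 150 / 46.3235 = 3.238


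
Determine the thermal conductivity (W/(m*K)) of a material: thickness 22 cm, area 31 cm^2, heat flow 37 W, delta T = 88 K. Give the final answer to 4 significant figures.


k = Q*L / (A*dT)
L = 0.22 m, A = 3.1e-03 m^2
k = 37 * 0.22 / (3.1e-03 * 88)
k = 29.84 W/(m*K)


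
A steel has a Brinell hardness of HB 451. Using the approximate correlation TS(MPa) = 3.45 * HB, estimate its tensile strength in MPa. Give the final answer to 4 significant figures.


TS (MPa) = 3.45 * HB
TS = 3.45 * 451
TS = 1556 MPa


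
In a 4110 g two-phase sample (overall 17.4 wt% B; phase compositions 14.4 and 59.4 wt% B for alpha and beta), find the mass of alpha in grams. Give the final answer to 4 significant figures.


f_alpha = (C_beta - C0) / (C_beta - C_alpha)
f_alpha = (59.4 - 17.4) / (59.4 - 14.4) = 0.933333
m_alpha = f_alpha * m_total = 0.933333 * 4110 = 3836 g


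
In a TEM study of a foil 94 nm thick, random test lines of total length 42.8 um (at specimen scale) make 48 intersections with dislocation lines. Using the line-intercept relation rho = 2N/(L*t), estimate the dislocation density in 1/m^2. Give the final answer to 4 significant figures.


rho = 2N / (L * t)
L = 42.8 um = 4.28e-05 m, t = 94 nm = 9.4e-08 m
rho = 2 * 48 / (4.28e-05 * 9.4e-08)
rho = 2.386e+13 1/m^2


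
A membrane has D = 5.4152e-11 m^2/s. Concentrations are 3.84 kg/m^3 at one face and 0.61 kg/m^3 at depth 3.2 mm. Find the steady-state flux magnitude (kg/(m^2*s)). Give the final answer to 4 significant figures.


J = -D * (dC/dx) = D * (C1 - C2) / dx
J = 5.4152e-11 * (3.84 - 0.61) / 3.2e-03
J = 5.466e-08 kg/(m^2*s)


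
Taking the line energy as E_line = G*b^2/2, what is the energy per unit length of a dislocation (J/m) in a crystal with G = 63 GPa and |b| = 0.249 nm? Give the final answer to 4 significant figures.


E = G*b^2/2
b = 0.249 nm = 2.49e-10 m
G = 63 GPa = 6.3e+10 Pa
E = 0.5 * 6.3e+10 * (2.49e-10)^2
E = 1.953e-09 J/m


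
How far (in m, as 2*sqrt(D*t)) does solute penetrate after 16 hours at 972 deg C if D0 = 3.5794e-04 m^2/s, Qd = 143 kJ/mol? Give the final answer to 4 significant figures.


Step 1: D = D0 * exp(-Qd/(R*T))
T = 1245.15 K
D = 3.5794e-04 * exp(-143e3 / (8.314 * 1245.15)) = 3.58653e-10 m^2/s
Step 2: L = 2*sqrt(D*t)
t = 16 h = 57600 s
L = 2*sqrt(3.58653e-10 * 57600) = 9.09e-03 m


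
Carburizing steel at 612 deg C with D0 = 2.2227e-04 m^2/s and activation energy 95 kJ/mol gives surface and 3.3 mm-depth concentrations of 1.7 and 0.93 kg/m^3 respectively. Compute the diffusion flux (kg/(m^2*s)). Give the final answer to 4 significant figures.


Step 1: D = D0 * exp(-Qd/(R*T))
T = 612 + 273.15 = 885.15 K
D = 2.2227e-04 * exp(-95e3 / (8.314 * 885.15)) = 5.502e-10 m^2/s
Step 2: J = D * (C1 - C2) / dx
J = 5.502e-10 * (1.7 - 0.93) / 3.3e-03
J = 1.284e-07 kg/(m^2*s)


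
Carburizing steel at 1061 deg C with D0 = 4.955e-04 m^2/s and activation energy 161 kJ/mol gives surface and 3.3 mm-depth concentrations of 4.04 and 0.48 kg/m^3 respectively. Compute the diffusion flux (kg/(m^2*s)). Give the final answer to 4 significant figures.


Step 1: D = D0 * exp(-Qd/(R*T))
T = 1061 + 273.15 = 1334.15 K
D = 4.955e-04 * exp(-161e3 / (8.314 * 1334.15)) = 2.46232e-10 m^2/s
Step 2: J = D * (C1 - C2) / dx
J = 2.46232e-10 * (4.04 - 0.48) / 3.3e-03
J = 2.656e-07 kg/(m^2*s)


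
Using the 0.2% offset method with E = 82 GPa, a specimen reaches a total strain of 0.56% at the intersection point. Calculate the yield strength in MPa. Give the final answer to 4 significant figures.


Offset strain = 0.002
Elastic strain at yield = total_strain - offset = 5.6e-03 - 0.002 = 3.6e-03
sigma_y = E * elastic_strain = 82000 * 3.6e-03
sigma_y = 295.2 MPa


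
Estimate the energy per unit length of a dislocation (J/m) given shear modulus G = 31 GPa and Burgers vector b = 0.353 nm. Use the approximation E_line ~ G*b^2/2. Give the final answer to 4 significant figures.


E = G*b^2/2
b = 0.353 nm = 3.53e-10 m
G = 31 GPa = 3.1e+10 Pa
E = 0.5 * 3.1e+10 * (3.53e-10)^2
E = 1.931e-09 J/m


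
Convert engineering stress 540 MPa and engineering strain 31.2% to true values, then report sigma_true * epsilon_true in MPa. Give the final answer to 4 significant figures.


sigma_true = sigma_eng * (1 + epsilon_eng)
sigma_true = 540 * (1 + 0.312) = 708.48 MPa
epsilon_true = ln(1 + epsilon_eng)
epsilon_true = ln(1 + 0.312) = 0.271553
sigma_true * epsilon_true = 708.48 * 0.271553 = 192.4 MPa


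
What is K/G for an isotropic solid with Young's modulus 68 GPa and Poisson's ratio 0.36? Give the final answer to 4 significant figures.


G = E / (2*(1+nu))
G = 68 / (2*(1+0.36)) = 25 GPa
K = E / (3*(1-2*nu))
K = 68 / (3*(1-2*0.36)) = 80.9524 GPa
K/G = 80.9524 / 25 = 3.238


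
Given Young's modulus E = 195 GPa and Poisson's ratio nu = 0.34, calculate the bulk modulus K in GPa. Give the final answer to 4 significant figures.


K = E / (3*(1-2*nu))
K = 195 / (3*(1-2*0.34))
K = 203.1 GPa


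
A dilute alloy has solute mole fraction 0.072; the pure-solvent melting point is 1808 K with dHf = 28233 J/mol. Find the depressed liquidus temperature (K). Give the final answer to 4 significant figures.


dT = R*Tm^2*x / dHf
dT = 8.314 * 1808^2 * 0.072 / 28233
dT = 69.3078 K
T_new = 1808 - 69.3078 = 1739 K


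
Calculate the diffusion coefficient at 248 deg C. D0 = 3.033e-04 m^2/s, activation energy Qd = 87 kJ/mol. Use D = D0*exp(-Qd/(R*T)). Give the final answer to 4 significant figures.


D = D0 * exp(-Qd / (R*T))
T = 521.15 K
D = 3.033e-04 * exp(-87e3 / (8.314 * 521.15))
D = 5.775e-13 m^2/s


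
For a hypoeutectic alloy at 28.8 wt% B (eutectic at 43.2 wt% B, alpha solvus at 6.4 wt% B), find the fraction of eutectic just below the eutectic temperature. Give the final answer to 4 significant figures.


f_primary = (C_e - C0) / (C_e - C_alpha_max)
f_primary = (43.2 - 28.8) / (43.2 - 6.4)
f_primary = 0.391304
f_eutectic = 1 - 0.391304 = 0.6087


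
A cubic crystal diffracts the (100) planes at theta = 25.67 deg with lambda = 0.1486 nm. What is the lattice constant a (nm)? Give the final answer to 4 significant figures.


d = lambda / (2*sin(theta))
d = 0.1486 / (2*sin(25.67 deg))
d = 0.171519 nm
a = d * sqrt(h^2+k^2+l^2) = 0.171519 * sqrt(1)
a = 0.1715 nm


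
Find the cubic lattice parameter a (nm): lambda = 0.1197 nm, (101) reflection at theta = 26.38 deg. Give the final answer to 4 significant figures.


d = lambda / (2*sin(theta))
d = 0.1197 / (2*sin(26.38 deg))
d = 0.134699 nm
a = d * sqrt(h^2+k^2+l^2) = 0.134699 * sqrt(2)
a = 0.1905 nm


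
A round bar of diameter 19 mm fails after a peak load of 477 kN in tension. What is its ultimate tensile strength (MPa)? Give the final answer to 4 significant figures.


A0 = pi*(d/2)^2 = pi*(19/2)^2 = 283.529 mm^2
UTS = F_max / A0 = 477*1000 / 283.529
UTS = 1682 MPa


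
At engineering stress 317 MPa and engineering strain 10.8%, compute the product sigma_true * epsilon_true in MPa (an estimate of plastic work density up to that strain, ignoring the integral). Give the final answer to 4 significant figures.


sigma_true = sigma_eng * (1 + epsilon_eng)
sigma_true = 317 * (1 + 0.108) = 351.236 MPa
epsilon_true = ln(1 + epsilon_eng)
epsilon_true = ln(1 + 0.108) = 0.102557
sigma_true * epsilon_true = 351.236 * 0.102557 = 36.02 MPa


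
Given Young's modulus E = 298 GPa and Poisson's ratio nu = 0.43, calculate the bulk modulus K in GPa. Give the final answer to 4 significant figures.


K = E / (3*(1-2*nu))
K = 298 / (3*(1-2*0.43))
K = 709.5 GPa


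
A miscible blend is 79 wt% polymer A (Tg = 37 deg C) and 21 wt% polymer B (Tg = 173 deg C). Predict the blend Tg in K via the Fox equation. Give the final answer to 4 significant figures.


1/Tg = w1/Tg1 + w2/Tg2 (in Kelvin)
Tg1 = 310.15 K, Tg2 = 446.15 K
1/Tg = 0.79/310.15 + 0.21/446.15
Tg = 331.4 K


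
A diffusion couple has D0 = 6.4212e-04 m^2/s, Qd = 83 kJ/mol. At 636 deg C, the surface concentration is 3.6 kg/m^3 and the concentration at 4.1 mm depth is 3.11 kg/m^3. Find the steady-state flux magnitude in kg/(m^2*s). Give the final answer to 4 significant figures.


Step 1: D = D0 * exp(-Qd/(R*T))
T = 636 + 273.15 = 909.15 K
D = 6.4212e-04 * exp(-83e3 / (8.314 * 909.15)) = 1.09328e-08 m^2/s
Step 2: J = D * (C1 - C2) / dx
J = 1.09328e-08 * (3.6 - 3.11) / 4.1e-03
J = 1.307e-06 kg/(m^2*s)


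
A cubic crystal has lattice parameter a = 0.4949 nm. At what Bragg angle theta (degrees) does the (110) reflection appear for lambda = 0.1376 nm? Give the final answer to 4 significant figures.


d = a / sqrt(h^2+k^2+l^2)
d = 0.4949 / sqrt(2) = 0.349947 nm
lambda = 2*d*sin(theta)  =>  sin(theta) = lambda / (2*d)
sin(theta) = 0.1376 / (2 * 0.349947) = 0.196601
theta = 11.34 deg


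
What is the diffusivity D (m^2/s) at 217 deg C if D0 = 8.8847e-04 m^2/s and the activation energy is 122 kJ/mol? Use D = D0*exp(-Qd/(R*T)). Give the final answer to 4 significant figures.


D = D0 * exp(-Qd / (R*T))
T = 490.15 K
D = 8.8847e-04 * exp(-122e3 / (8.314 * 490.15))
D = 8.847e-17 m^2/s


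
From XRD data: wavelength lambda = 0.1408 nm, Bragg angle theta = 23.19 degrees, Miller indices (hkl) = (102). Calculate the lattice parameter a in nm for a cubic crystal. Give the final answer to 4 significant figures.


d = lambda / (2*sin(theta))
d = 0.1408 / (2*sin(23.19 deg))
d = 0.178779 nm
a = d * sqrt(h^2+k^2+l^2) = 0.178779 * sqrt(5)
a = 0.3998 nm


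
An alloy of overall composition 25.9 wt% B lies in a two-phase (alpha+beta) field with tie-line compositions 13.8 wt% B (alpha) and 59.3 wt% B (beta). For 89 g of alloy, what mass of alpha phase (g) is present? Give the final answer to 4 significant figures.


f_alpha = (C_beta - C0) / (C_beta - C_alpha)
f_alpha = (59.3 - 25.9) / (59.3 - 13.8) = 0.734066
m_alpha = f_alpha * m_total = 0.734066 * 89 = 65.33 g


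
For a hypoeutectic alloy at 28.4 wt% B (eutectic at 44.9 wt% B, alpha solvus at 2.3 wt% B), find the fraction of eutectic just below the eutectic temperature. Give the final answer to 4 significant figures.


f_primary = (C_e - C0) / (C_e - C_alpha_max)
f_primary = (44.9 - 28.4) / (44.9 - 2.3)
f_primary = 0.387324
f_eutectic = 1 - 0.387324 = 0.6127


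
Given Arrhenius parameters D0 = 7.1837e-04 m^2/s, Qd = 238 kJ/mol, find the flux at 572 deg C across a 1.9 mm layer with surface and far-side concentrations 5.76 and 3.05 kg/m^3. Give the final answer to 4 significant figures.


Step 1: D = D0 * exp(-Qd/(R*T))
T = 572 + 273.15 = 845.15 K
D = 7.1837e-04 * exp(-238e3 / (8.314 * 845.15)) = 1.40019e-18 m^2/s
Step 2: J = D * (C1 - C2) / dx
J = 1.40019e-18 * (5.76 - 3.05) / 1.9e-03
J = 1.997e-15 kg/(m^2*s)


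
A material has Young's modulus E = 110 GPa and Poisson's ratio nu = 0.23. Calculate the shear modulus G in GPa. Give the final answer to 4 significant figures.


G = E / (2*(1+nu))
G = 110 / (2*(1+0.23))
G = 44.72 GPa


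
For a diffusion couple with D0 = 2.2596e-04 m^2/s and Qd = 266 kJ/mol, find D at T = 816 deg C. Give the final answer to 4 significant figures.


D = D0 * exp(-Qd / (R*T))
T = 1089.15 K
D = 2.2596e-04 * exp(-266e3 / (8.314 * 1089.15))
D = 3.949e-17 m^2/s


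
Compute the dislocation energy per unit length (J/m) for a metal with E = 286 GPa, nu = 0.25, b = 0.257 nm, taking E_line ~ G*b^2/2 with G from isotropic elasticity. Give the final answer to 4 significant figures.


Step 1: G = E / (2*(1+nu))
G = 286 / (2*(1+0.25)) = 114.4 GPa = 1.144e+11 Pa
Step 2: E_line = G*b^2/2
b = 0.257 nm = 2.57e-10 m
E_line = 0.5 * 1.144e+11 * (2.57e-10)^2 = 3.778e-09 J/m


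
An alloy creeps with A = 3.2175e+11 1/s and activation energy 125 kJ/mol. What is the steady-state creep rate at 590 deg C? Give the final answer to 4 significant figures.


rate = A * exp(-Q / (R*T))
T = 590 + 273.15 = 863.15 K
rate = 3.2175e+11 * exp(-125e3 / (8.314 * 863.15))
rate = 8764 1/s


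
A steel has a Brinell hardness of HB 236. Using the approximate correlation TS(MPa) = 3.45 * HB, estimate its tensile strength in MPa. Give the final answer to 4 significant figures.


TS (MPa) = 3.45 * HB
TS = 3.45 * 236
TS = 814.2 MPa


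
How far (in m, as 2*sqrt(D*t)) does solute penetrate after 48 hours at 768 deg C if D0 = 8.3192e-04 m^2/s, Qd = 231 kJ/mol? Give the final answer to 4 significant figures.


Step 1: D = D0 * exp(-Qd/(R*T))
T = 1041.15 K
D = 8.3192e-04 * exp(-231e3 / (8.314 * 1041.15)) = 2.13974e-15 m^2/s
Step 2: L = 2*sqrt(D*t)
t = 48 h = 172800 s
L = 2*sqrt(2.13974e-15 * 172800) = 3.846e-05 m


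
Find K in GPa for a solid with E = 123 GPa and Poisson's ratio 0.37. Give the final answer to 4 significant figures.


K = E / (3*(1-2*nu))
K = 123 / (3*(1-2*0.37))
K = 157.7 GPa


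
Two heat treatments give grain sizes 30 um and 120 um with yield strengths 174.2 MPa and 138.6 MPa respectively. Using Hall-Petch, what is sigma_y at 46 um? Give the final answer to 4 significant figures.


sigma_y = sigma0 + k / sqrt(d)
1/sqrt(d1) = 1/sqrt(3e-05) = 182.574;  1/sqrt(d2) = 91.2871
k = (sigma1 - sigma2) / (1/sqrt(d1) - 1/sqrt(d2)) = (174.2 - 138.6) / (182.574 - 91.2871) = 0.389978 MPa*m^0.5
sigma0 = sigma1 - k/sqrt(d1) = 174.2 - 0.389978*182.574 = 103 MPa
sigma_y(d3) = 103 + 0.389978 / sqrt(4.6e-05) = 160.5 MPa


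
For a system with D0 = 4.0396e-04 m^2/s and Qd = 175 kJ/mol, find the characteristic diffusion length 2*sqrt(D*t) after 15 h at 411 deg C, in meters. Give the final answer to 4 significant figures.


Step 1: D = D0 * exp(-Qd/(R*T))
T = 684.15 K
D = 4.0396e-04 * exp(-175e3 / (8.314 * 684.15)) = 1.75655e-17 m^2/s
Step 2: L = 2*sqrt(D*t)
t = 15 h = 54000 s
L = 2*sqrt(1.75655e-17 * 54000) = 1.948e-06 m


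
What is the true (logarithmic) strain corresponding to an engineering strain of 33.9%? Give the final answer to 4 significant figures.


epsilon_true = ln(1 + epsilon_eng)
epsilon_true = ln(1 + 0.339)
epsilon_true = 0.2919


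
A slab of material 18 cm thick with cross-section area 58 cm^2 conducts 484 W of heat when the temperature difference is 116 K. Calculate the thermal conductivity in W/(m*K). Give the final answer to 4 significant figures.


k = Q*L / (A*dT)
L = 0.18 m, A = 5.8e-03 m^2
k = 484 * 0.18 / (5.8e-03 * 116)
k = 129.5 W/(m*K)


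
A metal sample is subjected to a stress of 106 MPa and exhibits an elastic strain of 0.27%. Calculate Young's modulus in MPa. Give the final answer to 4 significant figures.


E = sigma / epsilon
epsilon = 0.27% = 2.7e-03
E = 106 / 2.7e-03
E = 39260 MPa


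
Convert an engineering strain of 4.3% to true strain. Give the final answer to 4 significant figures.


epsilon_true = ln(1 + epsilon_eng)
epsilon_true = ln(1 + 0.043)
epsilon_true = 0.0421


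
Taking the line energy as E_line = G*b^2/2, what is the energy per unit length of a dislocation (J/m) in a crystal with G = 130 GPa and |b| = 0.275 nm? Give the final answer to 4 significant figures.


E = G*b^2/2
b = 0.275 nm = 2.75e-10 m
G = 130 GPa = 1.3e+11 Pa
E = 0.5 * 1.3e+11 * (2.75e-10)^2
E = 4.916e-09 J/m


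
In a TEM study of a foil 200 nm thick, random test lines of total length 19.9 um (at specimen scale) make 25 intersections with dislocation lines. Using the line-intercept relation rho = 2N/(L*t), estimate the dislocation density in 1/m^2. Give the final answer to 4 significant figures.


rho = 2N / (L * t)
L = 19.9 um = 1.99e-05 m, t = 200 nm = 2e-07 m
rho = 2 * 25 / (1.99e-05 * 2e-07)
rho = 1.256e+13 1/m^2


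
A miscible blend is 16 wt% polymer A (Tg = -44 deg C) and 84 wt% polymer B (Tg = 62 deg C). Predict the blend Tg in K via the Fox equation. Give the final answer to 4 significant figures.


1/Tg = w1/Tg1 + w2/Tg2 (in Kelvin)
Tg1 = 229.15 K, Tg2 = 335.15 K
1/Tg = 0.16/229.15 + 0.84/335.15
Tg = 312.1 K


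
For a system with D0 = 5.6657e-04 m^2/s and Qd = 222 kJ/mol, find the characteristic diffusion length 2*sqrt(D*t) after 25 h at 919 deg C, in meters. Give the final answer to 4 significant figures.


Step 1: D = D0 * exp(-Qd/(R*T))
T = 1192.15 K
D = 5.6657e-04 * exp(-222e3 / (8.314 * 1192.15)) = 1.06136e-13 m^2/s
Step 2: L = 2*sqrt(D*t)
t = 25 h = 90000 s
L = 2*sqrt(1.06136e-13 * 90000) = 1.955e-04 m


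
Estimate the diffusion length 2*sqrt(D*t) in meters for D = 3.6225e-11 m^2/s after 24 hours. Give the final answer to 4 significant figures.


t = 24 hr = 86400 s
Diffusion length = 2*sqrt(D*t)
= 2*sqrt(3.6225e-11 * 86400)
= 3.538e-03 m


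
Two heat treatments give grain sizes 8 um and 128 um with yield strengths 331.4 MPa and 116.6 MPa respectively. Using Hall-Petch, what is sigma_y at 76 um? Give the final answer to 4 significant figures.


sigma_y = sigma0 + k / sqrt(d)
1/sqrt(d1) = 1/sqrt(8e-06) = 353.553;  1/sqrt(d2) = 88.3883
k = (sigma1 - sigma2) / (1/sqrt(d1) - 1/sqrt(d2)) = (331.4 - 116.6) / (353.553 - 88.3883) = 0.810062 MPa*m^0.5
sigma0 = sigma1 - k/sqrt(d1) = 331.4 - 0.810062*353.553 = 45 MPa
sigma_y(d3) = 45 + 0.810062 / sqrt(7.6e-05) = 137.9 MPa


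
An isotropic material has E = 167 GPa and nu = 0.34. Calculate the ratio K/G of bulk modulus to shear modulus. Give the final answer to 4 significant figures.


G = E / (2*(1+nu))
G = 167 / (2*(1+0.34)) = 62.3134 GPa
K = E / (3*(1-2*nu))
K = 167 / (3*(1-2*0.34)) = 173.958 GPa
K/G = 173.958 / 62.3134 = 2.792


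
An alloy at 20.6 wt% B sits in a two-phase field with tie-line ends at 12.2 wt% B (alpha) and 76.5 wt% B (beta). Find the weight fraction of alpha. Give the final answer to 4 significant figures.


f_alpha = (C_beta - C0) / (C_beta - C_alpha)
f_alpha = (76.5 - 20.6) / (76.5 - 12.2)
f_alpha = 0.8694


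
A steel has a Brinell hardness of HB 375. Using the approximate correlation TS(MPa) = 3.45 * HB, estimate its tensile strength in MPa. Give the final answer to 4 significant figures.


TS (MPa) = 3.45 * HB
TS = 3.45 * 375
TS = 1294 MPa


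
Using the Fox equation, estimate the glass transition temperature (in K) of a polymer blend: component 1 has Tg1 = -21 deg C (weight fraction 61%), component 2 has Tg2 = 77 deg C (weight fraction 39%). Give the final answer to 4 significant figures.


1/Tg = w1/Tg1 + w2/Tg2 (in Kelvin)
Tg1 = 252.15 K, Tg2 = 350.15 K
1/Tg = 0.61/252.15 + 0.39/350.15
Tg = 283 K


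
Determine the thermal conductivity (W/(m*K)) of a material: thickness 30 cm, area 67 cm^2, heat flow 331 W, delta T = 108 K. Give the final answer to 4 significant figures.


k = Q*L / (A*dT)
L = 0.3 m, A = 6.7e-03 m^2
k = 331 * 0.3 / (6.7e-03 * 108)
k = 137.2 W/(m*K)


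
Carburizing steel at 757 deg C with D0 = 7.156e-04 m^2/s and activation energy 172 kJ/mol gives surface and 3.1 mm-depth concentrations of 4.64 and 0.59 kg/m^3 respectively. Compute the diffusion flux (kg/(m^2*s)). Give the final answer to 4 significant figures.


Step 1: D = D0 * exp(-Qd/(R*T))
T = 757 + 273.15 = 1030.15 K
D = 7.156e-04 * exp(-172e3 / (8.314 * 1030.15)) = 1.35815e-12 m^2/s
Step 2: J = D * (C1 - C2) / dx
J = 1.35815e-12 * (4.64 - 0.59) / 3.1e-03
J = 1.774e-09 kg/(m^2*s)


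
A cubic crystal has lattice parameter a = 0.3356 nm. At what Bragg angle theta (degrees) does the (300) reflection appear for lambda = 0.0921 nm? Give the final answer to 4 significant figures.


d = a / sqrt(h^2+k^2+l^2)
d = 0.3356 / sqrt(9) = 0.111867 nm
lambda = 2*d*sin(theta)  =>  sin(theta) = lambda / (2*d)
sin(theta) = 0.0921 / (2 * 0.111867) = 0.411651
theta = 24.31 deg


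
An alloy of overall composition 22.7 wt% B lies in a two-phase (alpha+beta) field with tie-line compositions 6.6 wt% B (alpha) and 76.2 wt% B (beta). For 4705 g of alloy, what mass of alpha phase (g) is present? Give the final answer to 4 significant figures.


f_alpha = (C_beta - C0) / (C_beta - C_alpha)
f_alpha = (76.2 - 22.7) / (76.2 - 6.6) = 0.768678
m_alpha = f_alpha * m_total = 0.768678 * 4705 = 3617 g


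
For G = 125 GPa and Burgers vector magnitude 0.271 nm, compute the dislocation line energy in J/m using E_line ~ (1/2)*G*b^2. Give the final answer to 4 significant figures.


E = G*b^2/2
b = 0.271 nm = 2.71e-10 m
G = 125 GPa = 1.25e+11 Pa
E = 0.5 * 1.25e+11 * (2.71e-10)^2
E = 4.59e-09 J/m


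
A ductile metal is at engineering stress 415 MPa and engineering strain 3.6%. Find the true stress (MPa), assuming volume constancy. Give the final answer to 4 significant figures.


sigma_true = sigma_eng * (1 + epsilon_eng)
sigma_true = 415 * (1 + 0.036)
sigma_true = 429.9 MPa


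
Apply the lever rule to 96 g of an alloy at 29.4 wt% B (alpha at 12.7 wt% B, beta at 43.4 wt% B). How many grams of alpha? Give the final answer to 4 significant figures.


f_alpha = (C_beta - C0) / (C_beta - C_alpha)
f_alpha = (43.4 - 29.4) / (43.4 - 12.7) = 0.456026
m_alpha = f_alpha * m_total = 0.456026 * 96 = 43.78 g


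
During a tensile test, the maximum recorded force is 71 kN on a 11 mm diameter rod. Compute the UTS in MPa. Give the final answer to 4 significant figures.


A0 = pi*(d/2)^2 = pi*(11/2)^2 = 95.0332 mm^2
UTS = F_max / A0 = 71*1000 / 95.0332
UTS = 747.1 MPa


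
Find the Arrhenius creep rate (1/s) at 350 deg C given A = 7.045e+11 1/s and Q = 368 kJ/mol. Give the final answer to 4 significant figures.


rate = A * exp(-Q / (R*T))
T = 350 + 273.15 = 623.15 K
rate = 7.045e+11 * exp(-368e3 / (8.314 * 623.15))
rate = 9.993e-20 1/s


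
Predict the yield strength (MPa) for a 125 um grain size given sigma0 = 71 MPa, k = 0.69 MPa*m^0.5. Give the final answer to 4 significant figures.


sigma_y = sigma0 + k / sqrt(d)
d = 125 um = 1.25e-04 m
sigma_y = 71 + 0.69 / sqrt(1.25e-04)
sigma_y = 132.7 MPa


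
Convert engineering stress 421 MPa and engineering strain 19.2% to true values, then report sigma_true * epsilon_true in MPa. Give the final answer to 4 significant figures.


sigma_true = sigma_eng * (1 + epsilon_eng)
sigma_true = 421 * (1 + 0.192) = 501.832 MPa
epsilon_true = ln(1 + epsilon_eng)
epsilon_true = ln(1 + 0.192) = 0.175633
sigma_true * epsilon_true = 501.832 * 0.175633 = 88.14 MPa


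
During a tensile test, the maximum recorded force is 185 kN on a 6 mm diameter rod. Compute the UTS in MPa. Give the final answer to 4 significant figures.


A0 = pi*(d/2)^2 = pi*(6/2)^2 = 28.2743 mm^2
UTS = F_max / A0 = 185*1000 / 28.2743
UTS = 6543 MPa


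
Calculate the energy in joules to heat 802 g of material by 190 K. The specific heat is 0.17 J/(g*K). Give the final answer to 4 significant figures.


Q = m * cp * dT
Q = 802 * 0.17 * 190
Q = 25900 J


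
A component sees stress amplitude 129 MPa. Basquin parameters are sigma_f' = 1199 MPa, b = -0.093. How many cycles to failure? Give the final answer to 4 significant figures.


sigma_a = sigma_f' * (2*Nf)^b
2*Nf = (sigma_a / sigma_f')^(1/b)
2*Nf = (129 / 1199)^(1/-0.093)
2*Nf = 2.57673e+10
Nf = 1.288e+10 cycles


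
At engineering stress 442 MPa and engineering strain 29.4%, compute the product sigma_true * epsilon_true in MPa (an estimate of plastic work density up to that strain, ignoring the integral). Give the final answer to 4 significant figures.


sigma_true = sigma_eng * (1 + epsilon_eng)
sigma_true = 442 * (1 + 0.294) = 571.948 MPa
epsilon_true = ln(1 + epsilon_eng)
epsilon_true = ln(1 + 0.294) = 0.257738
sigma_true * epsilon_true = 571.948 * 0.257738 = 147.4 MPa


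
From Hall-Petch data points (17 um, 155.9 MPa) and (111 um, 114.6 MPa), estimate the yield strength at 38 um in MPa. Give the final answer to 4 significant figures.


sigma_y = sigma0 + k / sqrt(d)
1/sqrt(d1) = 1/sqrt(1.7e-05) = 242.536;  1/sqrt(d2) = 94.9158
k = (sigma1 - sigma2) / (1/sqrt(d1) - 1/sqrt(d2)) = (155.9 - 114.6) / (242.536 - 94.9158) = 0.279773 MPa*m^0.5
sigma0 = sigma1 - k/sqrt(d1) = 155.9 - 0.279773*242.536 = 88.0451 MPa
sigma_y(d3) = 88.0451 + 0.279773 / sqrt(3.8e-05) = 133.4 MPa


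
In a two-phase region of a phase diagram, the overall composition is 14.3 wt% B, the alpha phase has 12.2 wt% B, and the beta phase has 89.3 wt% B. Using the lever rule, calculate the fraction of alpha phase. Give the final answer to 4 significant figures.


f_alpha = (C_beta - C0) / (C_beta - C_alpha)
f_alpha = (89.3 - 14.3) / (89.3 - 12.2)
f_alpha = 0.9728
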